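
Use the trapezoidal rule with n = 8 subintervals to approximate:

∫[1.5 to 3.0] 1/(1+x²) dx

f(x) = 1/(1+x²)
a = 1.5, b = 3.0, n = 8
h = (b - a)/n = 0.187500

Trapezoidal rule: (h/2)[f(x₀) + 2f(x₁) + 2f(x₂) + ... + f(xₙ)]

x_0 = 1.5000, f(x_0) = 0.307692, coefficient = 1
x_1 = 1.6875, f(x_1) = 0.259898, coefficient = 2
x_2 = 1.8750, f(x_2) = 0.221453, coefficient = 2
x_3 = 2.0625, f(x_3) = 0.190335, coefficient = 2
x_4 = 2.2500, f(x_4) = 0.164948, coefficient = 2
x_5 = 2.4375, f(x_5) = 0.144063, coefficient = 2
x_6 = 2.6250, f(x_6) = 0.126733, coefficient = 2
x_7 = 2.8125, f(x_7) = 0.112231, coefficient = 2
x_8 = 3.0000, f(x_8) = 0.100000, coefficient = 1

I ≈ (0.187500/2) × 2.847016 = 0.266908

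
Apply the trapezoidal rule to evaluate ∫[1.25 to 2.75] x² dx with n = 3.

f(x) = x²
a = 1.25, b = 2.75, n = 3
h = (b - a)/n = 0.500000

Trapezoidal rule: (h/2)[f(x₀) + 2f(x₁) + 2f(x₂) + ... + f(xₙ)]

x_0 = 1.2500, f(x_0) = 1.562500, coefficient = 1
x_1 = 1.7500, f(x_1) = 3.062500, coefficient = 2
x_2 = 2.2500, f(x_2) = 5.062500, coefficient = 2
x_3 = 2.7500, f(x_3) = 7.562500, coefficient = 1

I ≈ (0.500000/2) × 25.375000 = 6.343750
Exact value: 6.281250
Error: 0.062500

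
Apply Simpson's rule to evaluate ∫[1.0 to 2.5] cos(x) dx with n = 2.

f(x) = cos(x)
a = 1.0, b = 2.5, n = 2
h = (b - a)/n = 0.750000

Simpson's rule: (h/3)[f(x₀) + 4f(x₁) + 2f(x₂) + ... + f(xₙ)]

x_0 = 1.0000, f(x_0) = 0.540302, coefficient = 1
x_1 = 1.7500, f(x_1) = -0.178246, coefficient = 4
x_2 = 2.5000, f(x_2) = -0.801144, coefficient = 1

I ≈ (0.750000/3) × -0.973826 = -0.243456
Exact value: -0.242999
Error: 0.000458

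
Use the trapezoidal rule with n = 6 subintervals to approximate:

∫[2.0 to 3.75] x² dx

f(x) = x²
a = 2.0, b = 3.75, n = 6
h = (b - a)/n = 0.291667

Trapezoidal rule: (h/2)[f(x₀) + 2f(x₁) + 2f(x₂) + ... + f(xₙ)]

x_0 = 2.0000, f(x_0) = 4.000000, coefficient = 1
x_1 = 2.2917, f(x_1) = 5.251736, coefficient = 2
x_2 = 2.5833, f(x_2) = 6.673611, coefficient = 2
x_3 = 2.8750, f(x_3) = 8.265625, coefficient = 2
x_4 = 3.1667, f(x_4) = 10.027778, coefficient = 2
x_5 = 3.4583, f(x_5) = 11.960069, coefficient = 2
x_6 = 3.7500, f(x_6) = 14.062500, coefficient = 1

I ≈ (0.291667/2) × 102.420139 = 14.936270
Exact value: 14.911458
Error: 0.024812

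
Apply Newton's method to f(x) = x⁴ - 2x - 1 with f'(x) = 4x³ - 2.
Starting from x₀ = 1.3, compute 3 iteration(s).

f(x) = x⁴ - 2x - 1
f'(x) = 4x³ - 2
x₀ = 1.3

Newton-Raphson formula: x_{n+1} = x_n - f(x_n)/f'(x_n)

Iteration 1:
  f(1.300000) = -0.743900
  f'(1.300000) = 6.788000
  x_1 = 1.300000 - (-0.743900)/6.788000 = 1.409590
Iteration 2:
  f(1.409590) = 0.128771
  f'(1.409590) = 9.203116
  x_2 = 1.409590 - 0.128771/9.203116 = 1.395598
Iteration 3:
  f(1.395598) = 0.002319
  f'(1.395598) = 8.872799
  x_3 = 1.395598 - 0.002319/8.872799 = 1.395337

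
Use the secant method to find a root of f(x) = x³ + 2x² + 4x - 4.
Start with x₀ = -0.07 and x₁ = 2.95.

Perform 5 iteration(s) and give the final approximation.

f(x) = x³ + 2x² + 4x - 4
x₀ = -0.07, x₁ = 2.95

Secant formula: x_{n+1} = x_n - f(x_n)(x_n - x_{n-1})/(f(x_n) - f(x_{n-1}))

Iteration 1:
  f(-0.070000) = -4.270543
  f(2.950000) = 50.877375
  x_2 = 2.950000 - 50.877375×(2.950000 - (-0.070000))/(50.877375 - (-4.270543))
       = 0.163863
Iteration 2:
  f(2.950000) = 50.877375
  f(0.163863) = -3.286447
  x_3 = 0.163863 - (-3.286447)×(0.163863 - 2.950000)/(-3.286447 - 50.877375)
       = 0.332915
Iteration 3:
  f(0.163863) = -3.286447
  f(0.332915) = -2.409780
  x_4 = 0.332915 - (-2.409780)×(0.332915 - 0.163863)/(-2.409780 - (-3.286447))
       = 0.797604
Iteration 4:
  f(0.332915) = -2.409780
  f(0.797604) = 0.970171
  x_5 = 0.797604 - 0.970171×(0.797604 - 0.332915)/(0.970171 - (-2.409780))
       = 0.664221
Iteration 5:
  f(0.797604) = 0.970171
  f(0.664221) = -0.167692
  x_6 = 0.664221 - (-0.167692)×(0.664221 - 0.797604)/(-0.167692 - 0.970171)
       = 0.683878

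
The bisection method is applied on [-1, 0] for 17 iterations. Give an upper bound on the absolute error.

Bisection error bound: |error| ≤ (b-a)/2^n
|error| ≤ (0 - (-1))/2^17 = 1/2^17
|error| ≤ 0.0000076294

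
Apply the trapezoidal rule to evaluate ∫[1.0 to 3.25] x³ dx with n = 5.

f(x) = x³
a = 1.0, b = 3.25, n = 5
h = (b - a)/n = 0.450000

Trapezoidal rule: (h/2)[f(x₀) + 2f(x₁) + 2f(x₂) + ... + f(xₙ)]

x_0 = 1.0000, f(x_0) = 1.000000, coefficient = 1
x_1 = 1.4500, f(x_1) = 3.048625, coefficient = 2
x_2 = 1.9000, f(x_2) = 6.859000, coefficient = 2
x_3 = 2.3500, f(x_3) = 12.977875, coefficient = 2
x_4 = 2.8000, f(x_4) = 21.952000, coefficient = 2
x_5 = 3.2500, f(x_5) = 34.328125, coefficient = 1

I ≈ (0.450000/2) × 125.003125 = 28.125703
Exact value: 27.641602
Error: 0.484102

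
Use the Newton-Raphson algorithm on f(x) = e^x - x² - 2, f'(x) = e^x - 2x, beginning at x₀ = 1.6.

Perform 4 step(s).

f(x) = e^x - x² - 2
f'(x) = e^x - 2x
x₀ = 1.6

Newton-Raphson formula: x_{n+1} = x_n - f(x_n)/f'(x_n)

Iteration 1:
  f(1.600000) = 0.393032
  f'(1.600000) = 1.753032
  x_1 = 1.600000 - 0.393032/1.753032 = 1.375799
Iteration 2:
  f(1.375799) = 0.065415
  f'(1.375799) = 1.206639
  x_2 = 1.375799 - 0.065415/1.206639 = 1.321586
Iteration 3:
  f(1.321586) = 0.002774
  f'(1.321586) = 1.106192
  x_3 = 1.321586 - 0.002774/1.106192 = 1.319079
Iteration 4:
  f(1.319079) = 0.000005
  f'(1.319079) = 1.101817
  x_4 = 1.319079 - 0.000005/1.101817 = 1.319074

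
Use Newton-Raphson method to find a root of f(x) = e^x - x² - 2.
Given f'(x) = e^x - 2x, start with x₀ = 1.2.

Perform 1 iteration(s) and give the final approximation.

f(x) = e^x - x² - 2
f'(x) = e^x - 2x
x₀ = 1.2

Newton-Raphson formula: x_{n+1} = x_n - f(x_n)/f'(x_n)

Iteration 1:
  f(1.200000) = -0.119883
  f'(1.200000) = 0.920117
  x_1 = 1.200000 - (-0.119883)/0.920117 = 1.330291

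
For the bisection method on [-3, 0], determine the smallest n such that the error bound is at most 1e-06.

We need (b-a)/2^n ≤ 1e-06
(0 - (-3))/2^n ≤ 1e-06
3/2^n ≤ 1e-06
2^n ≥ 3000000
n ≥ log₂(3000000) = 21.52
n ≥ 22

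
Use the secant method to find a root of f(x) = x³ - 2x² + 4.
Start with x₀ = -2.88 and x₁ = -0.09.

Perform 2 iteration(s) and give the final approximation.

f(x) = x³ - 2x² + 4
x₀ = -2.88, x₁ = -0.09

Secant formula: x_{n+1} = x_n - f(x_n)(x_n - x_{n-1})/(f(x_n) - f(x_{n-1}))

Iteration 1:
  f(-2.880000) = -36.476672
  f(-0.090000) = 3.983071
  x_2 = -0.090000 - 3.983071×(-0.090000 - (-2.880000))/(3.983071 - (-36.476672))
       = -0.364662
Iteration 2:
  f(-0.090000) = 3.983071
  f(-0.364662) = 3.685550
  x_3 = -0.364662 - 3.685550×(-0.364662 - (-0.090000))/(3.685550 - 3.983071)
       = -3.767056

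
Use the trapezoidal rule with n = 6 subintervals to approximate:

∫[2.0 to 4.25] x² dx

f(x) = x²
a = 2.0, b = 4.25, n = 6
h = (b - a)/n = 0.375000

Trapezoidal rule: (h/2)[f(x₀) + 2f(x₁) + 2f(x₂) + ... + f(xₙ)]

x_0 = 2.0000, f(x_0) = 4.000000, coefficient = 1
x_1 = 2.3750, f(x_1) = 5.640625, coefficient = 2
x_2 = 2.7500, f(x_2) = 7.562500, coefficient = 2
x_3 = 3.1250, f(x_3) = 9.765625, coefficient = 2
x_4 = 3.5000, f(x_4) = 12.250000, coefficient = 2
x_5 = 3.8750, f(x_5) = 15.015625, coefficient = 2
x_6 = 4.2500, f(x_6) = 18.062500, coefficient = 1

I ≈ (0.375000/2) × 122.531250 = 22.974609
Exact value: 22.921875
Error: 0.052734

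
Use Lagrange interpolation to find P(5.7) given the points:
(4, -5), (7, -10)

Lagrange interpolation formula:
P(x) = Σ yᵢ × Lᵢ(x)
where Lᵢ(x) = Π_{j≠i} (x - xⱼ)/(xᵢ - xⱼ)

L_0(5.7) = (5.7 - 7)/(4 - 7) = 0.433333
L_1(5.7) = (5.7 - 4)/(7 - 4) = 0.566667

P(5.7) = (-5)×L_0(5.7) + (-10)×L_1(5.7)
P(5.7) = -7.833333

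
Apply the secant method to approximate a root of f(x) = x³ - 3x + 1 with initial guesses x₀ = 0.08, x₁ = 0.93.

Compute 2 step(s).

f(x) = x³ - 3x + 1
x₀ = 0.08, x₁ = 0.93

Secant formula: x_{n+1} = x_n - f(x_n)(x_n - x_{n-1})/(f(x_n) - f(x_{n-1}))

Iteration 1:
  f(0.080000) = 0.760512
  f(0.930000) = -0.985643
  x_2 = 0.930000 - (-0.985643)×(0.930000 - 0.080000)/(-0.985643 - 0.760512)
       = 0.450205
Iteration 2:
  f(0.930000) = -0.985643
  f(0.450205) = -0.259365
  x_3 = 0.450205 - (-0.259365)×(0.450205 - 0.930000)/(-0.259365 - (-0.985643))
       = 0.278863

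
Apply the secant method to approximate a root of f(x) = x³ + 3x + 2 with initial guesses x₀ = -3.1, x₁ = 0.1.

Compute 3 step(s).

f(x) = x³ + 3x + 2
x₀ = -3.1, x₁ = 0.1

Secant formula: x_{n+1} = x_n - f(x_n)(x_n - x_{n-1})/(f(x_n) - f(x_{n-1}))

Iteration 1:
  f(-3.100000) = -37.091000
  f(0.100000) = 2.301000
  x_2 = 0.100000 - 2.301000×(0.100000 - (-3.100000))/(2.301000 - (-37.091000))
       = -0.086921
Iteration 2:
  f(0.100000) = 2.301000
  f(-0.086921) = 1.738580
  x_3 = -0.086921 - 1.738580×(-0.086921 - 0.100000)/(1.738580 - 2.301000)
       = -0.664741
Iteration 3:
  f(-0.086921) = 1.738580
  f(-0.664741) = -0.287958
  x_4 = -0.664741 - (-0.287958)×(-0.664741 - (-0.086921))/(-0.287958 - 1.738580)
       = -0.582636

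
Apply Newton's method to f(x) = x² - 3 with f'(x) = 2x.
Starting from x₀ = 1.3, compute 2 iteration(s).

f(x) = x² - 3
f'(x) = 2x
x₀ = 1.3

Newton-Raphson formula: x_{n+1} = x_n - f(x_n)/f'(x_n)

Iteration 1:
  f(1.300000) = -1.310000
  f'(1.300000) = 2.600000
  x_1 = 1.300000 - (-1.310000)/2.600000 = 1.803846
Iteration 2:
  f(1.803846) = 0.253861
  f'(1.803846) = 3.607692
  x_2 = 1.803846 - 0.253861/3.607692 = 1.733480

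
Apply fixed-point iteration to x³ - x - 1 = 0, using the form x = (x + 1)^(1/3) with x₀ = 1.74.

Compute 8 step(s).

Equation: x³ - x - 1 = 0
Fixed-point form: x = (x + 1)^(1/3)
x₀ = 1.74

x_1 = g(1.740000) = 1.399319
x_2 = g(1.399319) = 1.338739
x_3 = g(1.338739) = 1.327376
x_4 = g(1.327376) = 1.325223
x_5 = g(1.325223) = 1.324814
x_6 = g(1.324814) = 1.324736
x_7 = g(1.324736) = 1.324721
x_8 = g(1.324721) = 1.324719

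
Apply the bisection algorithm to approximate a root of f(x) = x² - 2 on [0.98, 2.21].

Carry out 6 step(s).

f(x) = x² - 2
Initial interval: [0.98, 2.21]

Iteration 1:
  c_1 = (0.980000 + 2.210000)/2 = 1.595000
  f(c_1) = f(1.595000) = 0.544025
  f(a) × f(c) < 0, new interval: [0.980000, 1.595000]
Iteration 2:
  c_2 = (0.980000 + 1.595000)/2 = 1.287500
  f(c_2) = f(1.287500) = -0.342344
  f(a) × f(c) ≥ 0, new interval: [1.287500, 1.595000]
Iteration 3:
  c_3 = (1.287500 + 1.595000)/2 = 1.441250
  f(c_3) = f(1.441250) = 0.077202
  f(a) × f(c) < 0, new interval: [1.287500, 1.441250]
Iteration 4:
  c_4 = (1.287500 + 1.441250)/2 = 1.364375
  f(c_4) = f(1.364375) = -0.138481
  f(a) × f(c) ≥ 0, new interval: [1.364375, 1.441250]
Iteration 5:
  c_5 = (1.364375 + 1.441250)/2 = 1.402813
  f(c_5) = f(1.402813) = -0.032117
  f(a) × f(c) ≥ 0, new interval: [1.402813, 1.441250]
Iteration 6:
  c_6 = (1.402813 + 1.441250)/2 = 1.422031
  f(c_6) = f(1.422031) = 0.022173
  f(a) × f(c) < 0, new interval: [1.402813, 1.422031]

After 6 iteration(s), the approximation is c_6 = 1.422031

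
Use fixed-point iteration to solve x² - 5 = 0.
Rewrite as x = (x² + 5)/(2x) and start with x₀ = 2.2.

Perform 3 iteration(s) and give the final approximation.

Equation: x² - 5 = 0
Fixed-point form: x = (x² + 5)/(2x)
x₀ = 2.2

x_1 = g(2.200000) = 2.236364
x_2 = g(2.236364) = 2.236068
x_3 = g(2.236068) = 2.236068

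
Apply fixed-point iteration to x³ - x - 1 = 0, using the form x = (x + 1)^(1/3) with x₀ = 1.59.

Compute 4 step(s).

Equation: x³ - x - 1 = 0
Fixed-point form: x = (x + 1)^(1/3)
x₀ = 1.59

x_1 = g(1.590000) = 1.373304
x_2 = g(1.373304) = 1.333883
x_3 = g(1.333883) = 1.326457
x_4 = g(1.326457) = 1.325048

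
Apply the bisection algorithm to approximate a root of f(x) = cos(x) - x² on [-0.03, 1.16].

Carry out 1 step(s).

f(x) = cos(x) - x²
Initial interval: [-0.03, 1.16]

Iteration 1:
  c_1 = (-0.030000 + 1.160000)/2 = 0.565000
  f(c_1) = f(0.565000) = 0.525364
  f(a) × f(c) ≥ 0, new interval: [0.565000, 1.160000]

After 1 iteration(s), the approximation is c_1 = 0.565000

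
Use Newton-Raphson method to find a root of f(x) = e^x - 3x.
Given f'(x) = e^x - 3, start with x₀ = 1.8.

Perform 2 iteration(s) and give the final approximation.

f(x) = e^x - 3x
f'(x) = e^x - 3
x₀ = 1.8

Newton-Raphson formula: x_{n+1} = x_n - f(x_n)/f'(x_n)

Iteration 1:
  f(1.800000) = 0.649647
  f'(1.800000) = 3.049647
  x_1 = 1.800000 - 0.649647/3.049647 = 1.586976
Iteration 2:
  f(1.586976) = 0.128015
  f'(1.586976) = 1.888943
  x_2 = 1.586976 - 0.128015/1.888943 = 1.519206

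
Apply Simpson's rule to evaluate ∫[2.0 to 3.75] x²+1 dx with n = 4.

f(x) = x²+1
a = 2.0, b = 3.75, n = 4
h = (b - a)/n = 0.437500

Simpson's rule: (h/3)[f(x₀) + 4f(x₁) + 2f(x₂) + ... + f(xₙ)]

x_0 = 2.0000, f(x_0) = 5.000000, coefficient = 1
x_1 = 2.4375, f(x_1) = 6.941406, coefficient = 4
x_2 = 2.8750, f(x_2) = 9.265625, coefficient = 2
x_3 = 3.3125, f(x_3) = 11.972656, coefficient = 4
x_4 = 3.7500, f(x_4) = 15.062500, coefficient = 1

I ≈ (0.437500/3) × 114.250000 = 16.661458
Exact value: 16.661458
Error: 0.000000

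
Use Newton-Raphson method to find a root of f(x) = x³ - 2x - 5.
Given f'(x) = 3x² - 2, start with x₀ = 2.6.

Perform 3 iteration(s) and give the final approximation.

f(x) = x³ - 2x - 5
f'(x) = 3x² - 2
x₀ = 2.6

Newton-Raphson formula: x_{n+1} = x_n - f(x_n)/f'(x_n)

Iteration 1:
  f(2.600000) = 7.376000
  f'(2.600000) = 18.280000
  x_1 = 2.600000 - 7.376000/18.280000 = 2.196499
Iteration 2:
  f(2.196499) = 1.204247
  f'(2.196499) = 12.473822
  x_2 = 2.196499 - 1.204247/12.473822 = 2.099957
Iteration 3:
  f(2.099957) = 0.060517
  f'(2.099957) = 11.229458
  x_3 = 2.099957 - 0.060517/11.229458 = 2.094568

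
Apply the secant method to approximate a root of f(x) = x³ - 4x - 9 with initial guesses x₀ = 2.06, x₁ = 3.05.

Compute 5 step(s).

f(x) = x³ - 4x - 9
x₀ = 2.06, x₁ = 3.05

Secant formula: x_{n+1} = x_n - f(x_n)(x_n - x_{n-1})/(f(x_n) - f(x_{n-1}))

Iteration 1:
  f(2.060000) = -8.498184
  f(3.050000) = 7.172625
  x_2 = 3.050000 - 7.172625×(3.050000 - 2.060000)/(7.172625 - (-8.498184))
       = 2.596871
Iteration 2:
  f(3.050000) = 7.172625
  f(2.596871) = -1.874865
  x_3 = 2.596871 - (-1.874865)×(2.596871 - 3.050000)/(-1.874865 - 7.172625)
       = 2.690771
Iteration 3:
  f(2.596871) = -1.874865
  f(2.690771) = -0.281241
  x_4 = 2.690771 - (-0.281241)×(2.690771 - 2.596871)/(-0.281241 - (-1.874865))
       = 2.707342
Iteration 4:
  f(2.690771) = -0.281241
  f(2.707342) = 0.014636
  x_5 = 2.707342 - 0.014636×(2.707342 - 2.690771)/(0.014636 - (-0.281241))
       = 2.706522
Iteration 5:
  f(2.707342) = 0.014636
  f(2.706522) = -0.000105
  x_6 = 2.706522 - (-0.000105)×(2.706522 - 2.707342)/(-0.000105 - 0.014636)
       = 2.706528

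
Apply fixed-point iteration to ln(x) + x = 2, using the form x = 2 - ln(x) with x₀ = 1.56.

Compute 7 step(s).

Equation: ln(x) + x = 2
Fixed-point form: x = 2 - ln(x)
x₀ = 1.56

x_1 = g(1.560000) = 1.555314
x_2 = g(1.555314) = 1.558322
x_3 = g(1.558322) = 1.556390
x_4 = g(1.556390) = 1.557631
x_5 = g(1.557631) = 1.556834
x_6 = g(1.556834) = 1.557346
x_7 = g(1.557346) = 1.557017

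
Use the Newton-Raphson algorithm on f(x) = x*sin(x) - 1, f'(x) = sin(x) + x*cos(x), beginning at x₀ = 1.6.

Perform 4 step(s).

f(x) = x*sin(x) - 1
f'(x) = sin(x) + x*cos(x)
x₀ = 1.6

Newton-Raphson formula: x_{n+1} = x_n - f(x_n)/f'(x_n)

Iteration 1:
  f(1.600000) = 0.599318
  f'(1.600000) = 0.952854
  x_1 = 1.600000 - 0.599318/0.952854 = 0.971029
Iteration 2:
  f(0.971029) = -0.198448
  f'(0.971029) = 1.373565
  x_2 = 0.971029 - (-0.198448)/1.373565 = 1.115505
Iteration 3:
  f(1.115505) = 0.001872
  f'(1.115505) = 1.388647
  x_3 = 1.115505 - 0.001872/1.388647 = 1.114157
Iteration 4:
  f(1.114157) = 0.000000
  f'(1.114157) = 1.388809
  x_4 = 1.114157 - 0.000000/1.388809 = 1.114157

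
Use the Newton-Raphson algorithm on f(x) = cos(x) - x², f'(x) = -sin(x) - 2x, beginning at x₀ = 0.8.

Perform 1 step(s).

f(x) = cos(x) - x²
f'(x) = -sin(x) - 2x
x₀ = 0.8

Newton-Raphson formula: x_{n+1} = x_n - f(x_n)/f'(x_n)

Iteration 1:
  f(0.800000) = 0.056707
  f'(0.800000) = -2.317356
  x_1 = 0.800000 - 0.056707/(-2.317356) = 0.824470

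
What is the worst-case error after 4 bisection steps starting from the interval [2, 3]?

Bisection error bound: |error| ≤ (b-a)/2^n
|error| ≤ (3 - 2)/2^4 = 1/2^4
|error| ≤ 0.0625000000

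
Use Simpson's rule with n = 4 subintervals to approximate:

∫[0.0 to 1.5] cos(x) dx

f(x) = cos(x)
a = 0.0, b = 1.5, n = 4
h = (b - a)/n = 0.375000

Simpson's rule: (h/3)[f(x₀) + 4f(x₁) + 2f(x₂) + ... + f(xₙ)]

x_0 = 0.0000, f(x_0) = 1.000000, coefficient = 1
x_1 = 0.3750, f(x_1) = 0.930508, coefficient = 4
x_2 = 0.7500, f(x_2) = 0.731689, coefficient = 2
x_3 = 1.1250, f(x_3) = 0.431177, coefficient = 4
x_4 = 1.5000, f(x_4) = 0.070737, coefficient = 1

I ≈ (0.375000/3) × 7.980851 = 0.997606
Exact value: 0.997495
Error: 0.000111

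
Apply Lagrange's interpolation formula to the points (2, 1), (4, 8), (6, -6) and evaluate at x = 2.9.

Lagrange interpolation formula:
P(x) = Σ yᵢ × Lᵢ(x)
where Lᵢ(x) = Π_{j≠i} (x - xⱼ)/(xᵢ - xⱼ)

L_0(2.9) = (2.9 - 4)/(2 - 4) × (2.9 - 6)/(2 - 6) = 0.426250
L_1(2.9) = (2.9 - 2)/(4 - 2) × (2.9 - 6)/(4 - 6) = 0.697500
L_2(2.9) = (2.9 - 2)/(6 - 2) × (2.9 - 4)/(6 - 4) = -0.123750

P(2.9) = 1×L_0(2.9) + 8×L_1(2.9) + (-6)×L_2(2.9)
P(2.9) = 6.748750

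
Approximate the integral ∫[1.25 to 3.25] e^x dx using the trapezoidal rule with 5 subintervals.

f(x) = e^x
a = 1.25, b = 3.25, n = 5
h = (b - a)/n = 0.400000

Trapezoidal rule: (h/2)[f(x₀) + 2f(x₁) + 2f(x₂) + ... + f(xₙ)]

x_0 = 1.2500, f(x_0) = 3.490343, coefficient = 1
x_1 = 1.6500, f(x_1) = 5.206980, coefficient = 2
x_2 = 2.0500, f(x_2) = 7.767901, coefficient = 2
x_3 = 2.4500, f(x_3) = 11.588347, coefficient = 2
x_4 = 2.8500, f(x_4) = 17.287782, coefficient = 2
x_5 = 3.2500, f(x_5) = 25.790340, coefficient = 1

I ≈ (0.400000/2) × 112.982702 = 22.596540
Exact value: 22.299997
Error: 0.296543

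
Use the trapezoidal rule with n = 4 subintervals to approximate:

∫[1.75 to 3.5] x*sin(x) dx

f(x) = x*sin(x)
a = 1.75, b = 3.5, n = 4
h = (b - a)/n = 0.437500

Trapezoidal rule: (h/2)[f(x₀) + 2f(x₁) + 2f(x₂) + ... + f(xₙ)]

x_0 = 1.7500, f(x_0) = 1.721975, coefficient = 1
x_1 = 2.1875, f(x_1) = 1.784539, coefficient = 2
x_2 = 2.6250, f(x_2) = 1.296541, coefficient = 2
x_3 = 3.0625, f(x_3) = 0.241969, coefficient = 2
x_4 = 3.5000, f(x_4) = -1.227741, coefficient = 1

I ≈ (0.437500/2) × 7.140332 = 1.561948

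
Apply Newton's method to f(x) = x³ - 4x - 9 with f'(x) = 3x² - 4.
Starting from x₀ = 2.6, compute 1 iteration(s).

f(x) = x³ - 4x - 9
f'(x) = 3x² - 4
x₀ = 2.6

Newton-Raphson formula: x_{n+1} = x_n - f(x_n)/f'(x_n)

Iteration 1:
  f(2.600000) = -1.824000
  f'(2.600000) = 16.280000
  x_1 = 2.600000 - (-1.824000)/16.280000 = 2.712039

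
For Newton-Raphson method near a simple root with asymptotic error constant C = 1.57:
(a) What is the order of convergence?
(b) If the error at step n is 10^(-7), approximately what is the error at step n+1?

(a) Newton-Raphson has quadratic (order 2) convergence near simple roots.
    This means |e_{n+1}| ≈ C|e_n|².

(b) With |e_n| = 10^(-7) and C = 1.57:
    |e_{n+1}| ≈ 1.57 × (10^(-7))² = 1.57 × 10^(-14)

(a) 2 (quadratic); (b) |e_{n+1}| ≈ 1.570e-14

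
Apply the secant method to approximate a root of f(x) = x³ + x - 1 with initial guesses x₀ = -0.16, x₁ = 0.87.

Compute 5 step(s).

f(x) = x³ + x - 1
x₀ = -0.16, x₁ = 0.87

Secant formula: x_{n+1} = x_n - f(x_n)(x_n - x_{n-1})/(f(x_n) - f(x_{n-1}))

Iteration 1:
  f(-0.160000) = -1.164096
  f(0.870000) = 0.528503
  x_2 = 0.870000 - 0.528503×(0.870000 - (-0.160000))/(0.528503 - (-1.164096))
       = 0.548389
Iteration 2:
  f(0.870000) = 0.528503
  f(0.548389) = -0.286693
  x_3 = 0.548389 - (-0.286693)×(0.548389 - 0.870000)/(-0.286693 - 0.528503)
       = 0.661495
Iteration 3:
  f(0.548389) = -0.286693
  f(0.661495) = -0.049050
  x_4 = 0.661495 - (-0.049050)×(0.661495 - 0.548389)/(-0.049050 - (-0.286693))
       = 0.684841
Iteration 4:
  f(0.661495) = -0.049050
  f(0.684841) = 0.006036
  x_5 = 0.684841 - 0.006036×(0.684841 - 0.661495)/(0.006036 - (-0.049050))
       = 0.682283
Iteration 5:
  f(0.684841) = 0.006036
  f(0.682283) = -0.000108
  x_6 = 0.682283 - (-0.000108)×(0.682283 - 0.684841)/(-0.000108 - 0.006036)
       = 0.682328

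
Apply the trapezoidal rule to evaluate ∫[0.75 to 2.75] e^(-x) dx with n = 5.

f(x) = e^(-x)
a = 0.75, b = 2.75, n = 5
h = (b - a)/n = 0.400000

Trapezoidal rule: (h/2)[f(x₀) + 2f(x₁) + 2f(x₂) + ... + f(xₙ)]

x_0 = 0.7500, f(x_0) = 0.472367, coefficient = 1
x_1 = 1.1500, f(x_1) = 0.316637, coefficient = 2
x_2 = 1.5500, f(x_2) = 0.212248, coefficient = 2
x_3 = 1.9500, f(x_3) = 0.142274, coefficient = 2
x_4 = 2.3500, f(x_4) = 0.095369, coefficient = 2
x_5 = 2.7500, f(x_5) = 0.063928, coefficient = 1

I ≈ (0.400000/2) × 2.069350 = 0.413870
Exact value: 0.408439
Error: 0.005431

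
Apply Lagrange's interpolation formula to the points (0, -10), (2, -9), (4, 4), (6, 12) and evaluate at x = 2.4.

Lagrange interpolation formula:
P(x) = Σ yᵢ × Lᵢ(x)
where Lᵢ(x) = Π_{j≠i} (x - xⱼ)/(xᵢ - xⱼ)

L_0(2.4) = (2.4 - 2)/(0 - 2) × (2.4 - 4)/(0 - 4) × (2.4 - 6)/(0 - 6) = -0.048000
L_1(2.4) = (2.4 - 0)/(2 - 0) × (2.4 - 4)/(2 - 4) × (2.4 - 6)/(2 - 6) = 0.864000
L_2(2.4) = (2.4 - 0)/(4 - 0) × (2.4 - 2)/(4 - 2) × (2.4 - 6)/(4 - 6) = 0.216000
L_3(2.4) = (2.4 - 0)/(6 - 0) × (2.4 - 2)/(6 - 2) × (2.4 - 4)/(6 - 4) = -0.032000

P(2.4) = (-10)×L_0(2.4) + (-9)×L_1(2.4) + 4×L_2(2.4) + 12×L_3(2.4)
P(2.4) = -6.816000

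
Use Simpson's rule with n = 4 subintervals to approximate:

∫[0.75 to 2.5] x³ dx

f(x) = x³
a = 0.75, b = 2.5, n = 4
h = (b - a)/n = 0.437500

Simpson's rule: (h/3)[f(x₀) + 4f(x₁) + 2f(x₂) + ... + f(xₙ)]

x_0 = 0.7500, f(x_0) = 0.421875, coefficient = 1
x_1 = 1.1875, f(x_1) = 1.674561, coefficient = 4
x_2 = 1.6250, f(x_2) = 4.291016, coefficient = 2
x_3 = 2.0625, f(x_3) = 8.773682, coefficient = 4
x_4 = 2.5000, f(x_4) = 15.625000, coefficient = 1

I ≈ (0.437500/3) × 66.421875 = 9.686523
Exact value: 9.686523
Error: 0.000000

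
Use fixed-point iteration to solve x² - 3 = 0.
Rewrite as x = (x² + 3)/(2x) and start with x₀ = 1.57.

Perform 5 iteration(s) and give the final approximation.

Equation: x² - 3 = 0
Fixed-point form: x = (x² + 3)/(2x)
x₀ = 1.57

x_1 = g(1.570000) = 1.740414
x_2 = g(1.740414) = 1.732071
x_3 = g(1.732071) = 1.732051
x_4 = g(1.732051) = 1.732051
x_5 = g(1.732051) = 1.732051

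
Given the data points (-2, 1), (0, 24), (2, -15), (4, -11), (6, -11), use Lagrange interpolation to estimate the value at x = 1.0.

Lagrange interpolation formula:
P(x) = Σ yᵢ × Lᵢ(x)
where Lᵢ(x) = Π_{j≠i} (x - xⱼ)/(xᵢ - xⱼ)

L_0(1.0) = (1.0 - 0)/(-2 - 0) × (1.0 - 2)/(-2 - 2) × (1.0 - 4)/(-2 - 4) × (1.0 - 6)/(-2 - 6) = -0.039062
L_1(1.0) = (1.0 - (-2))/(0 - (-2)) × (1.0 - 2)/(0 - 2) × (1.0 - 4)/(0 - 4) × (1.0 - 6)/(0 - 6) = 0.468750
L_2(1.0) = (1.0 - (-2))/(2 - (-2)) × (1.0 - 0)/(2 - 0) × (1.0 - 4)/(2 - 4) × (1.0 - 6)/(2 - 6) = 0.703125
L_3(1.0) = (1.0 - (-2))/(4 - (-2)) × (1.0 - 0)/(4 - 0) × (1.0 - 2)/(4 - 2) × (1.0 - 6)/(4 - 6) = -0.156250
L_4(1.0) = (1.0 - (-2))/(6 - (-2)) × (1.0 - 0)/(6 - 0) × (1.0 - 2)/(6 - 2) × (1.0 - 4)/(6 - 4) = 0.023438

P(1.0) = 1×L_0(1.0) + 24×L_1(1.0) + (-15)×L_2(1.0) + (-11)×L_3(1.0) + (-11)×L_4(1.0)
P(1.0) = 2.125000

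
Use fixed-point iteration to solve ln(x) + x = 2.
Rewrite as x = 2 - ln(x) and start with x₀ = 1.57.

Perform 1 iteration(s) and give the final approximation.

Equation: ln(x) + x = 2
Fixed-point form: x = 2 - ln(x)
x₀ = 1.57

x_1 = g(1.570000) = 1.548924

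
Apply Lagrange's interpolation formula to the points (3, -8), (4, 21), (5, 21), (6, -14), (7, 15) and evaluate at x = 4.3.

Lagrange interpolation formula:
P(x) = Σ yᵢ × Lᵢ(x)
where Lᵢ(x) = Π_{j≠i} (x - xⱼ)/(xᵢ - xⱼ)

L_0(4.3) = (4.3 - 4)/(3 - 4) × (4.3 - 5)/(3 - 5) × (4.3 - 6)/(3 - 6) × (4.3 - 7)/(3 - 7) = -0.040162
L_1(4.3) = (4.3 - 3)/(4 - 3) × (4.3 - 5)/(4 - 5) × (4.3 - 6)/(4 - 6) × (4.3 - 7)/(4 - 7) = 0.696150
L_2(4.3) = (4.3 - 3)/(5 - 3) × (4.3 - 4)/(5 - 4) × (4.3 - 6)/(5 - 6) × (4.3 - 7)/(5 - 7) = 0.447525
L_3(4.3) = (4.3 - 3)/(6 - 3) × (4.3 - 4)/(6 - 4) × (4.3 - 5)/(6 - 5) × (4.3 - 7)/(6 - 7) = -0.122850
L_4(4.3) = (4.3 - 3)/(7 - 3) × (4.3 - 4)/(7 - 4) × (4.3 - 5)/(7 - 5) × (4.3 - 6)/(7 - 6) = 0.019337

P(4.3) = (-8)×L_0(4.3) + 21×L_1(4.3) + 21×L_2(4.3) + (-14)×L_3(4.3) + 15×L_4(4.3)
P(4.3) = 26.348437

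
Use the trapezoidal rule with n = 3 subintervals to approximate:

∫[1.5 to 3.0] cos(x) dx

f(x) = cos(x)
a = 1.5, b = 3.0, n = 3
h = (b - a)/n = 0.500000

Trapezoidal rule: (h/2)[f(x₀) + 2f(x₁) + 2f(x₂) + ... + f(xₙ)]

x_0 = 1.5000, f(x_0) = 0.070737, coefficient = 1
x_1 = 2.0000, f(x_1) = -0.416147, coefficient = 2
x_2 = 2.5000, f(x_2) = -0.801144, coefficient = 2
x_3 = 3.0000, f(x_3) = -0.989992, coefficient = 1

I ≈ (0.500000/2) × -3.353836 = -0.838459
Exact value: -0.856375
Error: 0.017916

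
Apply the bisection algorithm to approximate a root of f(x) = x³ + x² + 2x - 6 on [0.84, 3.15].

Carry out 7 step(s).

f(x) = x³ + x² + 2x - 6
Initial interval: [0.84, 3.15]

Iteration 1:
  c_1 = (0.840000 + 3.150000)/2 = 1.995000
  f(c_1) = f(1.995000) = 9.910175
  f(a) × f(c) < 0, new interval: [0.840000, 1.995000]
Iteration 2:
  c_2 = (0.840000 + 1.995000)/2 = 1.417500
  f(c_2) = f(1.417500) = 1.692498
  f(a) × f(c) < 0, new interval: [0.840000, 1.417500]
Iteration 3:
  c_3 = (0.840000 + 1.417500)/2 = 1.128750
  f(c_3) = f(1.128750) = -1.030310
  f(a) × f(c) ≥ 0, new interval: [1.128750, 1.417500]
Iteration 4:
  c_4 = (1.128750 + 1.417500)/2 = 1.273125
  f(c_4) = f(1.273125) = 0.230638
  f(a) × f(c) < 0, new interval: [1.128750, 1.273125]
Iteration 5:
  c_5 = (1.128750 + 1.273125)/2 = 1.200937
  f(c_5) = f(1.200937) = -0.423821
  f(a) × f(c) ≥ 0, new interval: [1.200937, 1.273125]
Iteration 6:
  c_6 = (1.200937 + 1.273125)/2 = 1.237031
  f(c_6) = f(1.237031) = -0.102729
  f(a) × f(c) ≥ 0, new interval: [1.237031, 1.273125]
Iteration 7:
  c_7 = (1.237031 + 1.273125)/2 = 1.255078
  f(c_7) = f(1.255078) = 0.062403
  f(a) × f(c) < 0, new interval: [1.237031, 1.255078]

After 7 iteration(s), the approximation is c_7 = 1.255078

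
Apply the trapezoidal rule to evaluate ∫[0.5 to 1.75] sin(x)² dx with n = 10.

f(x) = sin(x)²
a = 0.5, b = 1.75, n = 10
h = (b - a)/n = 0.125000

Trapezoidal rule: (h/2)[f(x₀) + 2f(x₁) + 2f(x₂) + ... + f(xₙ)]

x_0 = 0.5000, f(x_0) = 0.229849, coefficient = 1
x_1 = 0.6250, f(x_1) = 0.342339, coefficient = 2
x_2 = 0.7500, f(x_2) = 0.464631, coefficient = 2
x_3 = 0.8750, f(x_3) = 0.589123, coefficient = 2
x_4 = 1.0000, f(x_4) = 0.708073, coefficient = 2
x_5 = 1.1250, f(x_5) = 0.814087, coefficient = 2
x_6 = 1.2500, f(x_6) = 0.900572, coefficient = 2
x_7 = 1.3750, f(x_7) = 0.962151, coefficient = 2
x_8 = 1.5000, f(x_8) = 0.994996, coefficient = 2
x_9 = 1.6250, f(x_9) = 0.997065, coefficient = 2
x_10 = 1.7500, f(x_10) = 0.968228, coefficient = 1

I ≈ (0.125000/2) × 14.744152 = 0.921510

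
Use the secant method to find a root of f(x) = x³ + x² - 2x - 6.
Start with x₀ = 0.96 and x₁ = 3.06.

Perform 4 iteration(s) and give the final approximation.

f(x) = x³ + x² - 2x - 6
x₀ = 0.96, x₁ = 3.06

Secant formula: x_{n+1} = x_n - f(x_n)(x_n - x_{n-1})/(f(x_n) - f(x_{n-1}))

Iteration 1:
  f(0.960000) = -6.113664
  f(3.060000) = 25.896216
  x_2 = 3.060000 - 25.896216×(3.060000 - 0.960000)/(25.896216 - (-6.113664))
       = 1.361085
Iteration 2:
  f(3.060000) = 25.896216
  f(1.361085) = -4.348134
  x_3 = 1.361085 - (-4.348134)×(1.361085 - 3.060000)/(-4.348134 - 25.896216)
       = 1.605333
Iteration 3:
  f(1.361085) = -4.348134
  f(1.605333) = -2.496479
  x_4 = 1.605333 - (-2.496479)×(1.605333 - 1.361085)/(-2.496479 - (-4.348134))
       = 1.934638
Iteration 4:
  f(1.605333) = -2.496479
  f(1.934638) = 1.114553
  x_5 = 1.934638 - 1.114553×(1.934638 - 1.605333)/(1.114553 - (-2.496479))
       = 1.832997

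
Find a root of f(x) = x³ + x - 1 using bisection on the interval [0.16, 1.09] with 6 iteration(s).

f(x) = x³ + x - 1
Initial interval: [0.16, 1.09]

Iteration 1:
  c_1 = (0.160000 + 1.090000)/2 = 0.625000
  f(c_1) = f(0.625000) = -0.130859
  f(a) × f(c) ≥ 0, new interval: [0.625000, 1.090000]
Iteration 2:
  c_2 = (0.625000 + 1.090000)/2 = 0.857500
  f(c_2) = f(0.857500) = 0.488025
  f(a) × f(c) < 0, new interval: [0.625000, 0.857500]
Iteration 3:
  c_3 = (0.625000 + 0.857500)/2 = 0.741250
  f(c_3) = f(0.741250) = 0.148531
  f(a) × f(c) < 0, new interval: [0.625000, 0.741250]
Iteration 4:
  c_4 = (0.625000 + 0.741250)/2 = 0.683125
  f(c_4) = f(0.683125) = 0.001912
  f(a) × f(c) < 0, new interval: [0.625000, 0.683125]
Iteration 5:
  c_5 = (0.625000 + 0.683125)/2 = 0.654062
  f(c_5) = f(0.654062) = -0.066131
  f(a) × f(c) ≥ 0, new interval: [0.654062, 0.683125]
Iteration 6:
  c_6 = (0.654062 + 0.683125)/2 = 0.668594
  f(c_6) = f(0.668594) = -0.032533
  f(a) × f(c) ≥ 0, new interval: [0.668594, 0.683125]

After 6 iteration(s), the approximation is c_6 = 0.668594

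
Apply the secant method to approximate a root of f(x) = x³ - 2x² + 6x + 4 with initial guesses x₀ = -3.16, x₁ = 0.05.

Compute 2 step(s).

f(x) = x³ - 2x² + 6x + 4
x₀ = -3.16, x₁ = 0.05

Secant formula: x_{n+1} = x_n - f(x_n)(x_n - x_{n-1})/(f(x_n) - f(x_{n-1}))

Iteration 1:
  f(-3.160000) = -66.485696
  f(0.050000) = 4.295125
  x_2 = 0.050000 - 4.295125×(0.050000 - (-3.160000))/(4.295125 - (-66.485696))
       = -0.144789
Iteration 2:
  f(0.050000) = 4.295125
  f(-0.144789) = 3.086301
  x_3 = -0.144789 - 3.086301×(-0.144789 - 0.050000)/(3.086301 - 4.295125)
       = -0.642114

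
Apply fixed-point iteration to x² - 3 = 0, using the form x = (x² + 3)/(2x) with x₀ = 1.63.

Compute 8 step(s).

Equation: x² - 3 = 0
Fixed-point form: x = (x² + 3)/(2x)
x₀ = 1.63

x_1 = g(1.630000) = 1.735245
x_2 = g(1.735245) = 1.732054
x_3 = g(1.732054) = 1.732051
x_4 = g(1.732051) = 1.732051
x_5 = g(1.732051) = 1.732051
x_6 = g(1.732051) = 1.732051
x_7 = g(1.732051) = 1.732051
x_8 = g(1.732051) = 1.732051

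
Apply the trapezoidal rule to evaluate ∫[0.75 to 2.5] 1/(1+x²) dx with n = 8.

f(x) = 1/(1+x²)
a = 0.75, b = 2.5, n = 8
h = (b - a)/n = 0.218750

Trapezoidal rule: (h/2)[f(x₀) + 2f(x₁) + 2f(x₂) + ... + f(xₙ)]

x_0 = 0.7500, f(x_0) = 0.640000, coefficient = 1
x_1 = 0.9688, f(x_1) = 0.515869, coefficient = 2
x_2 = 1.1875, f(x_2) = 0.414911, coefficient = 2
x_3 = 1.4062, f(x_3) = 0.335848, coefficient = 2
x_4 = 1.6250, f(x_4) = 0.274678, coefficient = 2
x_5 = 1.8438, f(x_5) = 0.227303, coefficient = 2
x_6 = 2.0625, f(x_6) = 0.190335, coefficient = 2
x_7 = 2.2812, f(x_7) = 0.161184, coefficient = 2
x_8 = 2.5000, f(x_8) = 0.137931, coefficient = 1

I ≈ (0.218750/2) × 5.018185 = 0.548864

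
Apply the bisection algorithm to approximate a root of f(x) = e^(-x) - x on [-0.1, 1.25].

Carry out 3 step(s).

f(x) = e^(-x) - x
Initial interval: [-0.1, 1.25]

Iteration 1:
  c_1 = (-0.100000 + 1.250000)/2 = 0.575000
  f(c_1) = f(0.575000) = -0.012295
  f(a) × f(c) < 0, new interval: [-0.100000, 0.575000]
Iteration 2:
  c_2 = (-0.100000 + 0.575000)/2 = 0.237500
  f(c_2) = f(0.237500) = 0.551097
  f(a) × f(c) ≥ 0, new interval: [0.237500, 0.575000]
Iteration 3:
  c_3 = (0.237500 + 0.575000)/2 = 0.406250
  f(c_3) = f(0.406250) = 0.259894
  f(a) × f(c) ≥ 0, new interval: [0.406250, 0.575000]

After 3 iteration(s), the approximation is c_3 = 0.406250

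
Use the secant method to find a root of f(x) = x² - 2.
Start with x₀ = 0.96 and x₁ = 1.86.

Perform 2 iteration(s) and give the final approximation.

f(x) = x² - 2
x₀ = 0.96, x₁ = 1.86

Secant formula: x_{n+1} = x_n - f(x_n)(x_n - x_{n-1})/(f(x_n) - f(x_{n-1}))

Iteration 1:
  f(0.960000) = -1.078400
  f(1.860000) = 1.459600
  x_2 = 1.860000 - 1.459600×(1.860000 - 0.960000)/(1.459600 - (-1.078400))
       = 1.342411
Iteration 2:
  f(1.860000) = 1.459600
  f(1.342411) = -0.197932
  x_3 = 1.342411 - (-0.197932)×(1.342411 - 1.860000)/(-0.197932 - 1.459600)
       = 1.404218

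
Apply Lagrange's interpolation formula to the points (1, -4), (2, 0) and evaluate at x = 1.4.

Lagrange interpolation formula:
P(x) = Σ yᵢ × Lᵢ(x)
where Lᵢ(x) = Π_{j≠i} (x - xⱼ)/(xᵢ - xⱼ)

L_0(1.4) = (1.4 - 2)/(1 - 2) = 0.600000
L_1(1.4) = (1.4 - 1)/(2 - 1) = 0.400000

P(1.4) = (-4)×L_0(1.4) + 0×L_1(1.4)
P(1.4) = -2.400000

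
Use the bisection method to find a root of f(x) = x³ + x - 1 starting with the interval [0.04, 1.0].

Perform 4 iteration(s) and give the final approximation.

f(x) = x³ + x - 1
Initial interval: [0.04, 1.0]

Iteration 1:
  c_1 = (0.040000 + 1.000000)/2 = 0.520000
  f(c_1) = f(0.520000) = -0.339392
  f(a) × f(c) ≥ 0, new interval: [0.520000, 1.000000]
Iteration 2:
  c_2 = (0.520000 + 1.000000)/2 = 0.760000
  f(c_2) = f(0.760000) = 0.198976
  f(a) × f(c) < 0, new interval: [0.520000, 0.760000]
Iteration 3:
  c_3 = (0.520000 + 0.760000)/2 = 0.640000
  f(c_3) = f(0.640000) = -0.097856
  f(a) × f(c) ≥ 0, new interval: [0.640000, 0.760000]
Iteration 4:
  c_4 = (0.640000 + 0.760000)/2 = 0.700000
  f(c_4) = f(0.700000) = 0.043000
  f(a) × f(c) < 0, new interval: [0.640000, 0.700000]

After 4 iteration(s), the approximation is c_4 = 0.700000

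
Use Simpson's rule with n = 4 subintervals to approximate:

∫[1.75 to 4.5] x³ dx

f(x) = x³
a = 1.75, b = 4.5, n = 4
h = (b - a)/n = 0.687500

Simpson's rule: (h/3)[f(x₀) + 4f(x₁) + 2f(x₂) + ... + f(xₙ)]

x_0 = 1.7500, f(x_0) = 5.359375, coefficient = 1
x_1 = 2.4375, f(x_1) = 14.482178, coefficient = 4
x_2 = 3.1250, f(x_2) = 30.517578, coefficient = 2
x_3 = 3.8125, f(x_3) = 55.415283, coefficient = 4
x_4 = 4.5000, f(x_4) = 91.125000, coefficient = 1

I ≈ (0.687500/3) × 437.109375 = 100.170898
Exact value: 100.170898
Error: 0.000000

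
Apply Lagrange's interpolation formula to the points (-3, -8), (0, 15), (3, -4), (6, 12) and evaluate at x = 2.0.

Lagrange interpolation formula:
P(x) = Σ yᵢ × Lᵢ(x)
where Lᵢ(x) = Π_{j≠i} (x - xⱼ)/(xᵢ - xⱼ)

L_0(2.0) = (2.0 - 0)/(-3 - 0) × (2.0 - 3)/(-3 - 3) × (2.0 - 6)/(-3 - 6) = -0.049383
L_1(2.0) = (2.0 - (-3))/(0 - (-3)) × (2.0 - 3)/(0 - 3) × (2.0 - 6)/(0 - 6) = 0.370370
L_2(2.0) = (2.0 - (-3))/(3 - (-3)) × (2.0 - 0)/(3 - 0) × (2.0 - 6)/(3 - 6) = 0.740741
L_3(2.0) = (2.0 - (-3))/(6 - (-3)) × (2.0 - 0)/(6 - 0) × (2.0 - 3)/(6 - 3) = -0.061728

P(2.0) = (-8)×L_0(2.0) + 15×L_1(2.0) + (-4)×L_2(2.0) + 12×L_3(2.0)
P(2.0) = 2.246914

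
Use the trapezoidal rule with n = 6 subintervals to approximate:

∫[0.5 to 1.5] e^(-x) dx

f(x) = e^(-x)
a = 0.5, b = 1.5, n = 6
h = (b - a)/n = 0.166667

Trapezoidal rule: (h/2)[f(x₀) + 2f(x₁) + 2f(x₂) + ... + f(xₙ)]

x_0 = 0.5000, f(x_0) = 0.606531, coefficient = 1
x_1 = 0.6667, f(x_1) = 0.513417, coefficient = 2
x_2 = 0.8333, f(x_2) = 0.434598, coefficient = 2
x_3 = 1.0000, f(x_3) = 0.367879, coefficient = 2
x_4 = 1.1667, f(x_4) = 0.311403, coefficient = 2
x_5 = 1.3333, f(x_5) = 0.263597, coefficient = 2
x_6 = 1.5000, f(x_6) = 0.223130, coefficient = 1

I ≈ (0.166667/2) × 4.611451 = 0.384288
Exact value: 0.383400
Error: 0.000887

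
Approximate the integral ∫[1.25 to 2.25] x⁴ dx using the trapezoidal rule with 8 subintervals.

f(x) = x⁴
a = 1.25, b = 2.25, n = 8
h = (b - a)/n = 0.125000

Trapezoidal rule: (h/2)[f(x₀) + 2f(x₁) + 2f(x₂) + ... + f(xₙ)]

x_0 = 1.2500, f(x_0) = 2.441406, coefficient = 1
x_1 = 1.3750, f(x_1) = 3.574463, coefficient = 2
x_2 = 1.5000, f(x_2) = 5.062500, coefficient = 2
x_3 = 1.6250, f(x_3) = 6.972900, coefficient = 2
x_4 = 1.7500, f(x_4) = 9.378906, coefficient = 2
x_5 = 1.8750, f(x_5) = 12.359619, coefficient = 2
x_6 = 2.0000, f(x_6) = 16.000000, coefficient = 2
x_7 = 2.1250, f(x_7) = 20.390869, coefficient = 2
x_8 = 2.2500, f(x_8) = 25.628906, coefficient = 1

I ≈ (0.125000/2) × 175.548828 = 10.971802
Exact value: 10.922656
Error: 0.049146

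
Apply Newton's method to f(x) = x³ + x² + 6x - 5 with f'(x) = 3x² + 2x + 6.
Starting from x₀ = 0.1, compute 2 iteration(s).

f(x) = x³ + x² + 6x - 5
f'(x) = 3x² + 2x + 6
x₀ = 0.1

Newton-Raphson formula: x_{n+1} = x_n - f(x_n)/f'(x_n)

Iteration 1:
  f(0.100000) = -4.389000
  f'(0.100000) = 6.230000
  x_1 = 0.100000 - (-4.389000)/6.230000 = 0.804494
Iteration 2:
  f(0.804494) = 0.994855
  f'(0.804494) = 9.550622
  x_2 = 0.804494 - 0.994855/9.550622 = 0.700328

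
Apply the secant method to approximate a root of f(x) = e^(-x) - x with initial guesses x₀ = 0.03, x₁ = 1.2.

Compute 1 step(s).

f(x) = e^(-x) - x
x₀ = 0.03, x₁ = 1.2

Secant formula: x_{n+1} = x_n - f(x_n)(x_n - x_{n-1})/(f(x_n) - f(x_{n-1}))

Iteration 1:
  f(0.030000) = 0.940446
  f(1.200000) = -0.898806
  x_2 = 1.200000 - (-0.898806)×(1.200000 - 0.030000)/(-0.898806 - 0.940446)
       = 0.628244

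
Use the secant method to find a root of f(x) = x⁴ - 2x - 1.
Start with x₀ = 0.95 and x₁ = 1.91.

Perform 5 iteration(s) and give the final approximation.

f(x) = x⁴ - 2x - 1
x₀ = 0.95, x₁ = 1.91

Secant formula: x_{n+1} = x_n - f(x_n)(x_n - x_{n-1})/(f(x_n) - f(x_{n-1}))

Iteration 1:
  f(0.950000) = -2.085494
  f(1.910000) = 8.488634
  x_2 = 1.910000 - 8.488634×(1.910000 - 0.950000)/(8.488634 - (-2.085494))
       = 1.139337
Iteration 2:
  f(1.910000) = 8.488634
  f(1.139337) = -1.593639
  x_3 = 1.139337 - (-1.593639)×(1.139337 - 1.910000)/(-1.593639 - 8.488634)
       = 1.261151
Iteration 3:
  f(1.139337) = -1.593639
  f(1.261151) = -0.992608
  x_4 = 1.261151 - (-0.992608)×(1.261151 - 1.139337)/(-0.992608 - (-1.593639))
       = 1.462327
Iteration 4:
  f(1.261151) = -0.992608
  f(1.462327) = 0.648099
  x_5 = 1.462327 - 0.648099×(1.462327 - 1.261151)/(0.648099 - (-0.992608))
       = 1.382860
Iteration 5:
  f(1.462327) = 0.648099
  f(1.382860) = -0.108824
  x_6 = 1.382860 - (-0.108824)×(1.382860 - 1.462327)/(-0.108824 - 0.648099)
       = 1.394285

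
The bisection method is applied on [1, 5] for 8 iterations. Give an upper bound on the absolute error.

Bisection error bound: |error| ≤ (b-a)/2^n
|error| ≤ (5 - 1)/2^8 = 4/2^8
|error| ≤ 0.0156250000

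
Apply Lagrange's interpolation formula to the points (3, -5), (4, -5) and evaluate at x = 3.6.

Lagrange interpolation formula:
P(x) = Σ yᵢ × Lᵢ(x)
where Lᵢ(x) = Π_{j≠i} (x - xⱼ)/(xᵢ - xⱼ)

L_0(3.6) = (3.6 - 4)/(3 - 4) = 0.400000
L_1(3.6) = (3.6 - 3)/(4 - 3) = 0.600000

P(3.6) = (-5)×L_0(3.6) + (-5)×L_1(3.6)
P(3.6) = -5.000000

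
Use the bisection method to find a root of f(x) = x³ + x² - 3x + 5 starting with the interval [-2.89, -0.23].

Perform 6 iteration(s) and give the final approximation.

f(x) = x³ + x² - 3x + 5
Initial interval: [-2.89, -0.23]

Iteration 1:
  c_1 = (-2.890000 + (-0.230000))/2 = -1.560000
  f(c_1) = f(-1.560000) = 8.317184
  f(a) × f(c) < 0, new interval: [-2.890000, -1.560000]
Iteration 2:
  c_2 = (-2.890000 + (-1.560000))/2 = -2.225000
  f(c_2) = f(-2.225000) = 5.610484
  f(a) × f(c) < 0, new interval: [-2.890000, -2.225000]
Iteration 3:
  c_3 = (-2.890000 + (-2.225000))/2 = -2.557500
  f(c_3) = f(-2.557500) = 2.485194
  f(a) × f(c) < 0, new interval: [-2.890000, -2.557500]
Iteration 4:
  c_4 = (-2.890000 + (-2.557500))/2 = -2.723750
  f(c_4) = f(-2.723750) = 0.383069
  f(a) × f(c) < 0, new interval: [-2.890000, -2.723750]
Iteration 5:
  c_5 = (-2.890000 + (-2.723750))/2 = -2.806875
  f(c_5) = f(-2.806875) = -0.814925
  f(a) × f(c) ≥ 0, new interval: [-2.806875, -2.723750]
Iteration 6:
  c_6 = (-2.806875 + (-2.723750))/2 = -2.765312
  f(c_6) = f(-2.765312) = -0.203325
  f(a) × f(c) ≥ 0, new interval: [-2.765312, -2.723750]

After 6 iteration(s), the approximation is c_6 = -2.765312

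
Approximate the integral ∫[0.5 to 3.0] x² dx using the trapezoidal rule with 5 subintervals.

f(x) = x²
a = 0.5, b = 3.0, n = 5
h = (b - a)/n = 0.500000

Trapezoidal rule: (h/2)[f(x₀) + 2f(x₁) + 2f(x₂) + ... + f(xₙ)]

x_0 = 0.5000, f(x_0) = 0.250000, coefficient = 1
x_1 = 1.0000, f(x_1) = 1.000000, coefficient = 2
x_2 = 1.5000, f(x_2) = 2.250000, coefficient = 2
x_3 = 2.0000, f(x_3) = 4.000000, coefficient = 2
x_4 = 2.5000, f(x_4) = 6.250000, coefficient = 2
x_5 = 3.0000, f(x_5) = 9.000000, coefficient = 1

I ≈ (0.500000/2) × 36.250000 = 9.062500
Exact value: 8.958333
Error: 0.104167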